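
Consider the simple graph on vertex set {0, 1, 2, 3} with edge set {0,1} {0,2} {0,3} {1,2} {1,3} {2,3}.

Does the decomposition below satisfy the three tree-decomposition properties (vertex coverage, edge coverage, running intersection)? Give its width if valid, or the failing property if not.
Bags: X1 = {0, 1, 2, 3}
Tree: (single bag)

Yes; width 3.

Checking the three conditions: (i) the bags cover all of {0, 1, 2, 3}; (ii) for each edge, some bag contains both endpoints; (iii) the bags containing any fixed vertex form a subtree. All hold, so the decomposition is valid with width 4 − 1 = 3.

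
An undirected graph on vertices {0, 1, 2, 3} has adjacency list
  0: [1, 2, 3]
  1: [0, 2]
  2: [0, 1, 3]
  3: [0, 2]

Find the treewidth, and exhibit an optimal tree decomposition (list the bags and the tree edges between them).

Treewidth 2.
One such decomposition:
Bags: B1 = {0, 1, 2}  B2 = {0, 2, 3}
Tree: B1–B2

Each bag holds 3 vertices, so the decomposition has width 2, which upper-bounds the treewidth. Conversely, {0, 1, 2} is a clique of size 3, and the vertices of any clique must share a bag in every tree decomposition; so some bag has ≥ 3 vertices and tw(G) ≥ 2. Hence tw(G) = 2 exactly.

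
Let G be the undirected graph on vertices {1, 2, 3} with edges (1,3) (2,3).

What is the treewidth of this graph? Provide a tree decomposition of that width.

Treewidth 1.
One optimal decomposition is:
Bags: B1 = {2, 3}  B2 = {1, 3}
Tree: B1–B2

Every bag has size at most 2, so the width is 2 − 1 = 1 and tw(G) ≤ 1. Any graph with an edge has treewidth ≥ 1, and G has the edge 3–2. Combining the bounds, tw(G) = 1.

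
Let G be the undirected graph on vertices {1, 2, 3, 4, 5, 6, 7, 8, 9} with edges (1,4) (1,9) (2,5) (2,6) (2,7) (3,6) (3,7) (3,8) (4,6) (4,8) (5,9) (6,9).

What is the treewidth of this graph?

3

A width-3 tree decomposition is:
Bags: B1 = {1, 3, 4, 8}  B2 = {1, 3, 4, 6}  B3 = {1, 3, 6, 9}  B4 = {3, 6, 7, 9}  B5 = {2, 6, 7, 9}  B6 = {2, 5, 7, 9}
Tree: B1–B2, B2–B3, B3–B4, B4–B5, B5–B6
Every bag has size at most 4, so the width is 4 − 1 = 3 and tw(G) ≤ 3. For the lower bound: the 4 vertex sets {1,4,8}, {3}, {6}, {2,5,7,9} are disjoint, each induces a connected subgraph, and every pair is joined by at least one edge of G. Contracting each set to a single vertex therefore yields K_{4} as a minor, and since treewidth is minor-monotone, tw(G) ≥ tw(K_{4}) = 3. Combining the bounds, tw(G) = 3.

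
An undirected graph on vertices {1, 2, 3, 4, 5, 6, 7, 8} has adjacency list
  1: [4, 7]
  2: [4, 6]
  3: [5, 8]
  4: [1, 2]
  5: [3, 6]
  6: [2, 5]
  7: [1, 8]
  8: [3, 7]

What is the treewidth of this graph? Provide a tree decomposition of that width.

Every bag has size at most 3, so the width is 3 − 1 = 2 and tw(G) ≤ 2. For the lower bound, G contains the cycle 5–3–8–7–1–4–2–6–5, so G is not a forest; only forests have treewidth ≤ 1, hence tw(G) ≥ 2. Therefore the treewidth is 2.

Treewidth 2.
Bags: B1 = {3, 5, 8}  B2 = {5, 7, 8}  B3 = {1, 5, 7}  B4 = {1, 4, 5}  B5 = {2, 4, 5}  B6 = {2, 5, 6}
Tree: B1–B2, B2–B3, B3–B4, B4–B5, B5–B6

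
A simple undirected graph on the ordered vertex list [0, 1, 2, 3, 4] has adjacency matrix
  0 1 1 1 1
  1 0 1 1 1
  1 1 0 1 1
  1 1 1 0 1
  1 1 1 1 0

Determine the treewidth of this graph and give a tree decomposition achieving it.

Treewidth 4.
One optimal decomposition is:
Bags: B1 = {0, 1, 2, 3, 4}
Tree: (single bag)

With just one bag of size 5, the width is 5 − 1 = 4, so tw(G) ≤ 4. For the lower bound, the 5 vertices {0, 1, 2, 3, 4} are pairwise adjacent, and any tree decomposition puts a clique entirely inside one bag — forcing width ≥ 4. Therefore the treewidth is 4.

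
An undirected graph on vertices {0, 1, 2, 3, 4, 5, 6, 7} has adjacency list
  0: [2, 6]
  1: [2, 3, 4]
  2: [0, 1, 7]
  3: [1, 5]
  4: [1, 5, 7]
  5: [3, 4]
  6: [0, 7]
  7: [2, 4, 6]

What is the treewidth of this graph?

A width-2 tree decomposition is:
Bags: B1 = {0, 2, 6}  B2 = {2, 6, 7}  B3 = {1, 2, 7}  B4 = {1, 4, 7}  B5 = {1, 3, 4}  B6 = {3, 4, 5}
Tree: B1–B2, B2–B3, B3–B4, B4–B5, B5–B6
Every bag has size at most 3, so the width is 3 − 1 = 2 and tw(G) ≤ 2. For the lower bound, G contains the cycle 0–6–7–2–0, so G is not a forest; only forests have treewidth ≤ 1, hence tw(G) ≥ 2. Combining the bounds, tw(G) = 2.

2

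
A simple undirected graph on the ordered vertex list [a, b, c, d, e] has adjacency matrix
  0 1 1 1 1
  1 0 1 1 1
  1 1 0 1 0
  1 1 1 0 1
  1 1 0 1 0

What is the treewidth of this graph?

3

A width-3 tree decomposition is:
Bags: B1 = {a, b, d, e}  B2 = {a, b, c, d}
Tree: B1–B2
Each bag holds 4 vertices, so the decomposition has width 3, which upper-bounds the treewidth. Conversely, {a, b, d, e} is a clique of size 4, and the vertices of any clique must share a bag in every tree decomposition; so some bag has ≥ 4 vertices and tw(G) ≥ 3. Combining the bounds, tw(G) = 3.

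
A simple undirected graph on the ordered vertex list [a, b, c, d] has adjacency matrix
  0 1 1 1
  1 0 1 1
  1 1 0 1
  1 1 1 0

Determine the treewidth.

A width-3 tree decomposition is:
Bags: B1 = {a, b, c, d}
Tree: (single bag)
With just one bag of size 4, the width is 4 − 1 = 3, so tw(G) ≤ 3. On the other hand G contains the 4-clique {a, b, c, d}. A clique must lie in a single bag of any decomposition, so no decomposition can have width below 3. Hence tw(G) = 3 exactly.

3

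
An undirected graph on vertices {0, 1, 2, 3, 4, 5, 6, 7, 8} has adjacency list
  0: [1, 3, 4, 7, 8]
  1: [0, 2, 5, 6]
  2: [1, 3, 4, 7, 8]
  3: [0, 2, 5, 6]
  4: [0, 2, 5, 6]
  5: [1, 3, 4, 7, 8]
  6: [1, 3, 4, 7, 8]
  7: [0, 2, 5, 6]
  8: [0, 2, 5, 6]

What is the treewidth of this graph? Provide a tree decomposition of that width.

Treewidth 4.
Bags: B1 = {0, 2, 5, 6, 7}  B2 = {0, 1, 2, 5, 6}  B3 = {0, 2, 4, 5, 6}  B4 = {0, 2, 5, 6, 8}  B5 = {0, 2, 3, 5, 6}
Tree: B1–B2, B2–B3, B3–B4, B4–B5

Each bag holds 5 vertices, so the decomposition has width 4, which upper-bounds the treewidth. For the lower bound: the 5 vertex sets {6,7}, {0,1}, {4,5}, {2}, {8} are disjoint, each induces a connected subgraph, and every pair is joined by at least one edge of G. Contracting each set to a single vertex therefore yields K_{5} as a minor, and since treewidth is minor-monotone, tw(G) ≥ tw(K_{5}) = 4. The upper and lower bounds meet at 4, so that is the treewidth.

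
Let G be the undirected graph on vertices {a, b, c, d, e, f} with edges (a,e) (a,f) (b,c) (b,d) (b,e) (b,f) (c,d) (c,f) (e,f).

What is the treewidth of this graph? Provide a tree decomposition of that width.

Treewidth 2.
Bags: B1 = {b, c, d}  B2 = {b, c, f}  B3 = {b, e, f}  B4 = {a, e, f}
Tree: B1–B2, B2–B3, B3–B4

Each bag holds 3 vertices, so the decomposition has width 2, which upper-bounds the treewidth. For the lower bound, the 3 vertices {b, c, d} are pairwise adjacent, and any tree decomposition puts a clique entirely inside one bag — forcing width ≥ 2. The upper and lower bounds meet at 2, so that is the treewidth.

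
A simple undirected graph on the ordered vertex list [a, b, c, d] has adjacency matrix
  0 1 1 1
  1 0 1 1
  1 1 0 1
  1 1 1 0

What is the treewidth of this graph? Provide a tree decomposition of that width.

With just one bag of size 4, the width is 4 − 1 = 3, so tw(G) ≤ 3. On the other hand G contains the 4-clique {a, b, c, d}. A clique must lie in a single bag of any decomposition, so no decomposition can have width below 3. Hence tw(G) = 3 exactly.

Treewidth 3.
One such decomposition:
Bags: B1 = {a, b, c, d}
Tree: (single bag)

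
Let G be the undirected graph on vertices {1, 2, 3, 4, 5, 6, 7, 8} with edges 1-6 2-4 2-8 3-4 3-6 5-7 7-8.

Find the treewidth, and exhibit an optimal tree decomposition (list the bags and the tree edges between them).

Treewidth 1.
Bags: B1 = {1, 6}  B2 = {3, 6}  B3 = {3, 4}  B4 = {2, 4}  B5 = {2, 8}  B6 = {7, 8}  B7 = {5, 7}
Tree: B1–B2, B2–B3, B3–B4, B4–B5, B5–B6, B6–B7

Each bag holds 2 vertices, so the decomposition has width 1, which upper-bounds the treewidth. G has an edge, so its treewidth is at least 1. Therefore the treewidth is 1.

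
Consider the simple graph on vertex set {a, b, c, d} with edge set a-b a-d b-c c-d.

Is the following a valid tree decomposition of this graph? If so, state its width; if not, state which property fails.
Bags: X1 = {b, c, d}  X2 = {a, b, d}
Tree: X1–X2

Vertex coverage: the bags together contain {a, b, c, d}, the full vertex set. Edge coverage: each edge of G has both endpoints in at least one bag. Running intersection: for every vertex, the bags containing it form a connected subtree. All three properties hold, so this is a valid tree decomposition of width max|bag| − 1 = 2, and hence tw(G) ≤ 2.

Yes; width 2.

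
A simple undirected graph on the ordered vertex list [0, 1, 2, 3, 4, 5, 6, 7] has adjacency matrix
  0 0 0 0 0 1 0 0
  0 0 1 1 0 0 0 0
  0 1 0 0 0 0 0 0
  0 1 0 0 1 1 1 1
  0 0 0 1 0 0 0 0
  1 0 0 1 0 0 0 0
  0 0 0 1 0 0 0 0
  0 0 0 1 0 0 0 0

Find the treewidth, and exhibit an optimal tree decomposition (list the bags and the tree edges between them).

Each bag holds 2 vertices, so the decomposition has width 1, which upper-bounds the treewidth. G has an edge, so its treewidth is at least 1. The upper and lower bounds meet at 1, so that is the treewidth.

Treewidth 1.
One optimal decomposition is:
Bags: B1 = {3, 5}  B2 = {1, 3}  B3 = {0, 5}  B4 = {3, 4}  B5 = {3, 7}  B6 = {3, 6}  B7 = {1, 2}
Tree: B1–B2, B1–B3, B2–B4, B1–B5, B5–B6, B2–B7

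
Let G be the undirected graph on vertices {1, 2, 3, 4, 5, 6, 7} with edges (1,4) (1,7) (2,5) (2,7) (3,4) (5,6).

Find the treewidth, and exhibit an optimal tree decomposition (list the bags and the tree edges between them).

Every bag has size at most 2, so the width is 2 − 1 = 1 and tw(G) ≤ 1. Any graph with an edge has treewidth ≥ 1, and G has the edge 6–5. Combining the bounds, tw(G) = 1.

Treewidth 1.
One such decomposition:
Bags: B1 = {5, 6}  B2 = {2, 5}  B3 = {2, 7}  B4 = {1, 7}  B5 = {1, 4}  B6 = {3, 4}
Tree: B1–B2, B2–B3, B3–B4, B4–B5, B5–B6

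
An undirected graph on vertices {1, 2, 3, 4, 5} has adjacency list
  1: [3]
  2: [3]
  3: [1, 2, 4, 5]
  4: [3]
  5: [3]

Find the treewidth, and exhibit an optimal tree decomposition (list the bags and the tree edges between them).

Treewidth 1.
Bags: B1 = {3, 5}  B2 = {1, 3}  B3 = {2, 3}  B4 = {3, 4}
Tree: B1–B2, B1–B3, B1–B4

Every bag has size at most 2, so the width is 2 − 1 = 1 and tw(G) ≤ 1. G has an edge, so its treewidth is at least 1. The upper and lower bounds meet at 1, so that is the treewidth.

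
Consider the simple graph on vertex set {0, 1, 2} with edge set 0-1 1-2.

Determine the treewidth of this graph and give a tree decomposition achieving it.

Treewidth 1.
One such decomposition:
Bags: B1 = {1, 2}  B2 = {0, 1}
Tree: B1–B2

The largest bag has 2 vertices, giving width 1; this decomposition certifies tw(G) ≤ 1. Any graph with an edge has treewidth ≥ 1, and G has the edge 2–1. Hence tw(G) = 1 exactly.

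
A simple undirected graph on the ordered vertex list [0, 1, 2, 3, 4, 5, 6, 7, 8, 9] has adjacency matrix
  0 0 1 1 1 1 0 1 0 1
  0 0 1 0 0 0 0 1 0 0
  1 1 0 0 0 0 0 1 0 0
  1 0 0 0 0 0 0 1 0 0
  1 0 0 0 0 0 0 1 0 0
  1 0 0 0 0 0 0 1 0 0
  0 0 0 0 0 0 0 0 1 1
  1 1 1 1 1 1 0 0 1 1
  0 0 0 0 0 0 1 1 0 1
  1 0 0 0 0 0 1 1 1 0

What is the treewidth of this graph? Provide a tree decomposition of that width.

Treewidth 2.
One optimal decomposition is:
Bags: B1 = {0, 2, 7}  B2 = {0, 3, 7}  B3 = {0, 7, 9}  B4 = {0, 5, 7}  B5 = {1, 2, 7}  B6 = {7, 8, 9}  B7 = {0, 4, 7}  B8 = {6, 8, 9}
Tree: B1–B2, B2–B3, B3–B4, B1–B5, B3–B6, B3–B7, B6–B8

Every bag has size at most 3, so the width is 3 − 1 = 2 and tw(G) ≤ 2. Conversely, {6, 8, 9} is a clique of size 3, and the vertices of any clique must share a bag in every tree decomposition; so some bag has ≥ 3 vertices and tw(G) ≥ 2. Combining the bounds, tw(G) = 2.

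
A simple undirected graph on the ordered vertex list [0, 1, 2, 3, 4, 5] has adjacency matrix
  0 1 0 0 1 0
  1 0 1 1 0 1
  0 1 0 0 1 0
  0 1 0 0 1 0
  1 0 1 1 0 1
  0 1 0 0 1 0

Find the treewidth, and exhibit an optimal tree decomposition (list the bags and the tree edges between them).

Each bag holds 3 vertices, so the decomposition has width 2, which upper-bounds the treewidth. Since 3–1–0–4–3 is a cycle in G, G is not acyclic. Forests are exactly the graphs of treewidth ≤ 1, so tw(G) ≥ 2. Combining the bounds, tw(G) = 2.

Treewidth 2.
One such decomposition:
Bags: B1 = {1, 3, 4}  B2 = {0, 1, 4}  B3 = {1, 4, 5}  B4 = {1, 2, 4}
Tree: B1–B2, B2–B3, B3–B4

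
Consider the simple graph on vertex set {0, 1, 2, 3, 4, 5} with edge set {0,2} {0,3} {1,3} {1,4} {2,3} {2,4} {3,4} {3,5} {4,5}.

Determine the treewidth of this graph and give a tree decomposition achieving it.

Treewidth 2.
One optimal decomposition is:
Bags: B1 = {3, 4, 5}  B2 = {2, 3, 4}  B3 = {0, 2, 3}  B4 = {1, 3, 4}
Tree: B1–B2, B2–B3, B2–B4

Each bag holds 3 vertices, so the decomposition has width 2, which upper-bounds the treewidth. Conversely, {0, 2, 3} is a clique of size 3, and the vertices of any clique must share a bag in every tree decomposition; so some bag has ≥ 3 vertices and tw(G) ≥ 2. The upper and lower bounds meet at 2, so that is the treewidth.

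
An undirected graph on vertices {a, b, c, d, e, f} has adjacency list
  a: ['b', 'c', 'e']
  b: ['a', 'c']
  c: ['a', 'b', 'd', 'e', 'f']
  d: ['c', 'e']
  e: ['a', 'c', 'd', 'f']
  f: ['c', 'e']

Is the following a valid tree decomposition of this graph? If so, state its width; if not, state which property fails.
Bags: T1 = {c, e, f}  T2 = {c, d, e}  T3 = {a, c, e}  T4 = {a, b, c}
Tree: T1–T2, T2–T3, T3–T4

Checking the three conditions: (i) the bags cover all of {a, b, c, d, e, f}; (ii) for each edge, some bag contains both endpoints; (iii) the bags containing any fixed vertex form a subtree. All hold, so the decomposition is valid with width 3 − 1 = 2.

Yes; width 2.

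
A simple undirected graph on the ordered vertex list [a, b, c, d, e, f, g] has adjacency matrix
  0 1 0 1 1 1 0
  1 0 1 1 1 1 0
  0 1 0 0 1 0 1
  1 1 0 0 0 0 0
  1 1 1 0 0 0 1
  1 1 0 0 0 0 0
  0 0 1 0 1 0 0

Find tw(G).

A width-2 tree decomposition is:
Bags: B1 = {a, b, d}  B2 = {a, b, e}  B3 = {b, c, e}  B4 = {c, e, g}  B5 = {a, b, f}
Tree: B1–B2, B2–B3, B3–B4, B2–B5
The largest bag has 3 vertices, giving width 2; this decomposition certifies tw(G) ≤ 2. For the lower bound, the 3 vertices {c, e, g} are pairwise adjacent, and any tree decomposition puts a clique entirely inside one bag — forcing width ≥ 2. Hence tw(G) = 2 exactly.

2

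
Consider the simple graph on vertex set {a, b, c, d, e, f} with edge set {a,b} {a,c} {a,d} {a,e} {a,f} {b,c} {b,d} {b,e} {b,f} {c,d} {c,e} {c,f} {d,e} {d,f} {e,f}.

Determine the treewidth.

5

A width-5 tree decomposition is:
Bags: B1 = {a, b, c, d, e, f}
Tree: (single bag)
With just one bag of size 6, the width is 6 − 1 = 5, so tw(G) ≤ 5. For the lower bound, the 6 vertices {a, b, c, d, e, f} are pairwise adjacent, and any tree decomposition puts a clique entirely inside one bag — forcing width ≥ 5. Therefore the treewidth is 5.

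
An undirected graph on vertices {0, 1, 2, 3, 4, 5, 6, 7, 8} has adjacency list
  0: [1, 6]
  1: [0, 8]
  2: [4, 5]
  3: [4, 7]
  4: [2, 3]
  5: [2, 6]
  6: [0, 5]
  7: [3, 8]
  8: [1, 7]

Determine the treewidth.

A width-2 tree decomposition is:
Bags: B1 = {3, 7, 8}  B2 = {3, 4, 8}  B3 = {2, 4, 8}  B4 = {2, 5, 8}  B5 = {5, 6, 8}  B6 = {0, 6, 8}  B7 = {0, 1, 8}
Tree: B1–B2, B2–B3, B3–B4, B4–B5, B5–B6, B6–B7
Every bag has size at most 3, so the width is 3 − 1 = 2 and tw(G) ≤ 2. The edges 8–7–3–4–2–5–6–0–1–8 form a cycle, so G is not a tree and its treewidth is at least 2. Therefore the treewidth is 2.

2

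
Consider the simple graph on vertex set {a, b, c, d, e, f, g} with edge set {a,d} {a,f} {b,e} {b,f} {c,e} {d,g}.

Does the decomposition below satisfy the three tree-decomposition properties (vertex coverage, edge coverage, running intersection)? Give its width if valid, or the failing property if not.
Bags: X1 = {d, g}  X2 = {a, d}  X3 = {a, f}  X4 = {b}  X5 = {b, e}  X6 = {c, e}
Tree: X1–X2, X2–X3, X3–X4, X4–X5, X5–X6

No — edge (f,b) lies in no bag.

A tree decomposition must satisfy three properties: every vertex lies in some bag; for every edge, both endpoints lie together in some bag; and for every vertex, the bags containing it form a connected subtree. Here edge (f,b) lies in no bag, so the decomposition is invalid.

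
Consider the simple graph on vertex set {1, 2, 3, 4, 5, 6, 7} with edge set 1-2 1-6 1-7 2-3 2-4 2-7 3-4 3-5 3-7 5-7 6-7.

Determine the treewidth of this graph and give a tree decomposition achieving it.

Treewidth 2.
Bags: B1 = {1, 2, 7}  B2 = {1, 6, 7}  B3 = {2, 3, 7}  B4 = {2, 3, 4}  B5 = {3, 5, 7}
Tree: B1–B2, B1–B3, B3–B4, B3–B5

Each bag holds 3 vertices, so the decomposition has width 2, which upper-bounds the treewidth. On the other hand G contains the 3-clique {2, 3, 4}. A clique must lie in a single bag of any decomposition, so no decomposition can have width below 2. The upper and lower bounds meet at 2, so that is the treewidth.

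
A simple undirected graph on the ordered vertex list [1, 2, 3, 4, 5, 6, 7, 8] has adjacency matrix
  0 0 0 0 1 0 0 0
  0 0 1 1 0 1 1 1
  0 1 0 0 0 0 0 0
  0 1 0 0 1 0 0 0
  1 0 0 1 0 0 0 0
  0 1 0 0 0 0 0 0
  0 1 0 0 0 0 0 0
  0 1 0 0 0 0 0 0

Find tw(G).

A width-1 tree decomposition is:
Bags: B1 = {2, 6}  B2 = {2, 8}  B3 = {2, 4}  B4 = {4, 5}  B5 = {2, 7}  B6 = {2, 3}  B7 = {1, 5}
Tree: B1–B2, B1–B3, B3–B4, B1–B5, B2–B6, B4–B7
Each bag holds 2 vertices, so the decomposition has width 1, which upper-bounds the treewidth. Since G has at least one edge (e.g. 2–6), it is not an edgeless graph, so tw(G) ≥ 1. Therefore the treewidth is 1.

1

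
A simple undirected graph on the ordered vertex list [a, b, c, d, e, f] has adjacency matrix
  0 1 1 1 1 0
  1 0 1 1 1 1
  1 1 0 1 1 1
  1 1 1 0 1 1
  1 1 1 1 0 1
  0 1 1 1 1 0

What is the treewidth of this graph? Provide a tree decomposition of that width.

Each bag holds 5 vertices, so the decomposition has width 4, which upper-bounds the treewidth. On the other hand G contains the 5-clique {b, c, d, e, f}. A clique must lie in a single bag of any decomposition, so no decomposition can have width below 4. Combining the bounds, tw(G) = 4.

Treewidth 4.
One such decomposition:
Bags: B1 = {b, c, d, e, f}  B2 = {a, b, c, d, e}
Tree: B1–B2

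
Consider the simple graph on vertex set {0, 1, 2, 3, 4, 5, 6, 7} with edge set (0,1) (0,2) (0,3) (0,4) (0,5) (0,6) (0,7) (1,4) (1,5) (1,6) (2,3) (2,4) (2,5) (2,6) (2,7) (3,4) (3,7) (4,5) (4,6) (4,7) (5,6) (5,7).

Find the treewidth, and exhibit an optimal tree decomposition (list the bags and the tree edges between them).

Treewidth 4.
One optimal decomposition is:
Bags: B1 = {0, 2, 4, 5, 7}  B2 = {0, 2, 4, 5, 6}  B3 = {0, 2, 3, 4, 7}  B4 = {0, 1, 4, 5, 6}
Tree: B1–B2, B1–B3, B2–B4

The largest bag has 5 vertices, giving width 4; this decomposition certifies tw(G) ≤ 4. On the other hand G contains the 5-clique {0, 1, 4, 5, 6}. A clique must lie in a single bag of any decomposition, so no decomposition can have width below 4. Therefore the treewidth is 4.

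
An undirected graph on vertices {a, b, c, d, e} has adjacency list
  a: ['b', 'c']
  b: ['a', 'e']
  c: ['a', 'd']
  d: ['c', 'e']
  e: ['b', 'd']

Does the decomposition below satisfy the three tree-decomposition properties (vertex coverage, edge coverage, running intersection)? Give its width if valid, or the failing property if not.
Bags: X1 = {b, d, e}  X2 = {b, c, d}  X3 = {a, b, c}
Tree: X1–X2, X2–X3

Every vertex of G appears in some bag (union = {a, b, c, d, e}); every edge is covered by a bag; and for each vertex v the set of bags containing v is connected in the bag tree. The decomposition is therefore valid. The largest bag has 3 vertices, so the width is 2.

Yes; width 2.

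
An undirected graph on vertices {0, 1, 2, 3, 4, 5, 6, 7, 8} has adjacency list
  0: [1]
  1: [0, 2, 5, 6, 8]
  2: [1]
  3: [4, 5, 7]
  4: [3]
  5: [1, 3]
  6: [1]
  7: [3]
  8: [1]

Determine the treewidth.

1

A width-1 tree decomposition is:
Bags: B1 = {1, 8}  B2 = {1, 5}  B3 = {3, 5}  B4 = {1, 2}  B5 = {3, 4}  B6 = {3, 7}  B7 = {0, 1}  B8 = {1, 6}
Tree: B1–B2, B2–B3, B2–B4, B3–B5, B3–B6, B4–B7, B7–B8
Each bag holds 2 vertices, so the decomposition has width 1, which upper-bounds the treewidth. Since G has at least one edge (e.g. 1–8), it is not an edgeless graph, so tw(G) ≥ 1. Combining the bounds, tw(G) = 1.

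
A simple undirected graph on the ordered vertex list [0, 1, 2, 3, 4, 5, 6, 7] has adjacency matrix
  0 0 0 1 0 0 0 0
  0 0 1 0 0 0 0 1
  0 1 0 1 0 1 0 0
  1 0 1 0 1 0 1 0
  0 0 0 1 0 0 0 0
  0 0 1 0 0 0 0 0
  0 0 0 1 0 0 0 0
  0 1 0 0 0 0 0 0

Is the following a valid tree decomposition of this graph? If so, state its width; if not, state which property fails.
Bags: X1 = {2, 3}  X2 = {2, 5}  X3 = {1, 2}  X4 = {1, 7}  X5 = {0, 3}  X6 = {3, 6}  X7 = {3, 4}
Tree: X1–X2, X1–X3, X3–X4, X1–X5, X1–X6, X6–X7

Yes; width 1.

Every vertex of G appears in some bag (union = {0, 1, 2, 3, 4, 5, 6, 7}); every edge is covered by a bag; and for each vertex v the set of bags containing v is connected in the bag tree. The decomposition is therefore valid. The largest bag has 2 vertices, so the width is 1.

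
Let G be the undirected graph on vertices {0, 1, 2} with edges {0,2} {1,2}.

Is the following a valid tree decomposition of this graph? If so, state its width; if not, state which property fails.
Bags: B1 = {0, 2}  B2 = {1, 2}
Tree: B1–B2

Yes; width 1.

Checking the three conditions: (i) the bags cover all of {0, 1, 2}; (ii) for each edge, some bag contains both endpoints; (iii) the bags containing any fixed vertex form a subtree. All hold, so the decomposition is valid with width 2 − 1 = 1.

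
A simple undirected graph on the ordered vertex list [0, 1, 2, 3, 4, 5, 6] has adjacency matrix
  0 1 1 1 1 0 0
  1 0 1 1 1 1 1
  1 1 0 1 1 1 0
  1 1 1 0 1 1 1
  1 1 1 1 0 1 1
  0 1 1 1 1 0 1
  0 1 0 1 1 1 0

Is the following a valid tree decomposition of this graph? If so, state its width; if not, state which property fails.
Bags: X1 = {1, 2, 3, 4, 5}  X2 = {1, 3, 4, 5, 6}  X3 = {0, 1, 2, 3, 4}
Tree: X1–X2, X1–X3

Vertex coverage: the bags together contain {0, 1, 2, 3, 4, 5, 6}, the full vertex set. Edge coverage: each edge of G has both endpoints in at least one bag. Running intersection: for every vertex, the bags containing it form a connected subtree. All three properties hold, so this is a valid tree decomposition of width max|bag| − 1 = 4, and hence tw(G) ≤ 4.

Yes; width 4.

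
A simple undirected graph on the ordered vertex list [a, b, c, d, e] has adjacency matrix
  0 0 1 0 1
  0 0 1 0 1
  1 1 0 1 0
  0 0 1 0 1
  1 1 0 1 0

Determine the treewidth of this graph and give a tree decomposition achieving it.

Every bag has size at most 3, so the width is 3 − 1 = 2 and tw(G) ≤ 2. For the lower bound, G contains the cycle d–e–b–c–d, so G is not a forest; only forests have treewidth ≤ 1, hence tw(G) ≥ 2. Therefore the treewidth is 2.

Treewidth 2.
One such decomposition:
Bags: B1 = {c, d, e}  B2 = {b, c, e}  B3 = {a, c, e}
Tree: B1–B2, B2–B3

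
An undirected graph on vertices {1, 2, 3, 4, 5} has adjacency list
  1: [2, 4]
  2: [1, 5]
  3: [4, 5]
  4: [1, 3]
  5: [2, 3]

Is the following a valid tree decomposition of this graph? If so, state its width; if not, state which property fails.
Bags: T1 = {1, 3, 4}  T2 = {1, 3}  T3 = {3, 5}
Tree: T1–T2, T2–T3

A tree decomposition must satisfy three properties: every vertex lies in some bag; for every edge, both endpoints lie together in some bag; and for every vertex, the bags containing it form a connected subtree. Here vertex 2 appears in no bag, so the decomposition is invalid.

No — vertex 2 appears in no bag.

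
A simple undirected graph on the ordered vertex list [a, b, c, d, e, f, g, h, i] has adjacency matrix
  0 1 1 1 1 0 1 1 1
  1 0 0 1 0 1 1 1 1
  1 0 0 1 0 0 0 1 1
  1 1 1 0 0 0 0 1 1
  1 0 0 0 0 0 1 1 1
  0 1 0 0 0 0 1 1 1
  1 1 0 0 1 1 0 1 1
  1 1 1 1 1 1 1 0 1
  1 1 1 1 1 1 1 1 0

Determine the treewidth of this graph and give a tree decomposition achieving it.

Each bag holds 5 vertices, so the decomposition has width 4, which upper-bounds the treewidth. On the other hand G contains the 5-clique {a, c, d, h, i}. A clique must lie in a single bag of any decomposition, so no decomposition can have width below 4. Combining the bounds, tw(G) = 4.

Treewidth 4.
One optimal decomposition is:
Bags: B1 = {a, e, g, h, i}  B2 = {a, b, g, h, i}  B3 = {b, f, g, h, i}  B4 = {a, b, d, h, i}  B5 = {a, c, d, h, i}
Tree: B1–B2, B2–B3, B2–B4, B4–B5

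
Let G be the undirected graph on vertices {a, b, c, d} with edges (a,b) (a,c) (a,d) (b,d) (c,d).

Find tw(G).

A width-2 tree decomposition is:
Bags: B1 = {a, b, d}  B2 = {a, c, d}
Tree: B1–B2
The largest bag has 3 vertices, giving width 2; this decomposition certifies tw(G) ≤ 2. Conversely, {a, c, d} is a clique of size 3, and the vertices of any clique must share a bag in every tree decomposition; so some bag has ≥ 3 vertices and tw(G) ≥ 2. Combining the bounds, tw(G) = 2.

2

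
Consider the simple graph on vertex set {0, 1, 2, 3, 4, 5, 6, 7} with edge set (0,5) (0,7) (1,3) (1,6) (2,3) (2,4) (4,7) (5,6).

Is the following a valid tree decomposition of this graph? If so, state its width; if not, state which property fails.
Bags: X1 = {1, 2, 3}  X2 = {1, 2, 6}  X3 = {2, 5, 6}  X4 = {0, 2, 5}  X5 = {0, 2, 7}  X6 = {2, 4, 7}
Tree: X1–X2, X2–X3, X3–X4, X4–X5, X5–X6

Yes; width 2.

Every vertex of G appears in some bag (union = {0, 1, 2, 3, 4, 5, 6, 7}); every edge is covered by a bag; and for each vertex v the set of bags containing v is connected in the bag tree. The decomposition is therefore valid. The largest bag has 3 vertices, so the width is 2.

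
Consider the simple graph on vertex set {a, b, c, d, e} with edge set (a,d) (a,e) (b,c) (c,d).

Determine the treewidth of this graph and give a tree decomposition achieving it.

Treewidth 1.
Bags: B1 = {b, c}  B2 = {c, d}  B3 = {a, d}  B4 = {a, e}
Tree: B1–B2, B2–B3, B3–B4

Each bag holds 2 vertices, so the decomposition has width 1, which upper-bounds the treewidth. Any graph with an edge has treewidth ≥ 1, and G has the edge b–c. Therefore the treewidth is 1.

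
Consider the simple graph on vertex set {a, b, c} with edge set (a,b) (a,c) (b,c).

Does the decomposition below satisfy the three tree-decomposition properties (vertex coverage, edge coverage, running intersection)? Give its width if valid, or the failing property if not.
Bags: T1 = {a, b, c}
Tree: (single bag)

Yes; width 2.

Vertex coverage: the bags together contain {a, b, c}, the full vertex set. Edge coverage: each edge of G has both endpoints in at least one bag. Running intersection: for every vertex, the bags containing it form a connected subtree. All three properties hold, so this is a valid tree decomposition of width max|bag| − 1 = 2, and hence tw(G) ≤ 2.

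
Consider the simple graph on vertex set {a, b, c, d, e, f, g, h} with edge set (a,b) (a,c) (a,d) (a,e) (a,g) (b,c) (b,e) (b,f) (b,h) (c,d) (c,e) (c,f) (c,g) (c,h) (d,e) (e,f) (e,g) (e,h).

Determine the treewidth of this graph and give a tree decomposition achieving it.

Every bag has size at most 4, so the width is 4 − 1 = 3 and tw(G) ≤ 3. On the other hand G contains the 4-clique {a, c, d, e}. A clique must lie in a single bag of any decomposition, so no decomposition can have width below 3. Combining the bounds, tw(G) = 3.

Treewidth 3.
One optimal decomposition is:
Bags: B1 = {b, c, e, f}  B2 = {a, b, c, e}  B3 = {b, c, e, h}  B4 = {a, c, e, g}  B5 = {a, c, d, e}
Tree: B1–B2, B1–B3, B2–B4, B4–B5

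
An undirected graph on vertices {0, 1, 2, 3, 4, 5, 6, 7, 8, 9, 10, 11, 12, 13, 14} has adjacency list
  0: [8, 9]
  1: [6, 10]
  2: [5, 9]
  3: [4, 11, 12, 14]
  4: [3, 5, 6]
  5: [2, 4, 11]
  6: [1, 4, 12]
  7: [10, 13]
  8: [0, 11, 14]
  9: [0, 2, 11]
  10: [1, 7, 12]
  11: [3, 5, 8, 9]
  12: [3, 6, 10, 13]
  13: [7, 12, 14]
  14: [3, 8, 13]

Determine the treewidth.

A width-3 tree decomposition is:
Bags: B1 = {1, 6, 7, 10}  B2 = {6, 7, 10, 12}  B3 = {6, 7, 12, 13}  B4 = {4, 6, 12, 13}  B5 = {3, 4, 12, 13}  B6 = {3, 4, 13, 14}  B7 = {3, 4, 5, 14}  B8 = {3, 5, 11, 14}  B9 = {5, 8, 11, 14}  B10 = {2, 5, 8, 11}  B11 = {2, 8, 9, 11}  B12 = {0, 2, 8, 9}
Tree: B1–B2, B2–B3, B3–B4, B4–B5, B5–B6, B6–B7, B7–B8, B8–B9, B9–B10, B10–B11, B11–B12
Each bag holds 4 vertices, so the decomposition has width 3, which upper-bounds the treewidth. For the lower bound: the 4 vertex sets {1,7,10}, {6}, {12}, {3,4,13,14} are disjoint, each induces a connected subgraph, and every pair is joined by at least one edge of G. Contracting each set to a single vertex therefore yields K_{4} as a minor, and since treewidth is minor-monotone, tw(G) ≥ tw(K_{4}) = 3. The upper and lower bounds meet at 3, so that is the treewidth.

3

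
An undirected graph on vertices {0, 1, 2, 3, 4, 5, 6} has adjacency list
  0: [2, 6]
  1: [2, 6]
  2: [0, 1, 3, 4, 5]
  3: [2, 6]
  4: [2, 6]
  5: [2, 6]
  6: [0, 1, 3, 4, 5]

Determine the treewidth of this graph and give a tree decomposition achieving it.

Treewidth 2.
One optimal decomposition is:
Bags: B1 = {2, 3, 6}  B2 = {2, 4, 6}  B3 = {1, 2, 6}  B4 = {2, 5, 6}  B5 = {0, 2, 6}
Tree: B1–B2, B2–B3, B3–B4, B4–B5

Each bag holds 3 vertices, so the decomposition has width 2, which upper-bounds the treewidth. Since 2–3–6–4–2 is a cycle in G, G is not acyclic. Forests are exactly the graphs of treewidth ≤ 1, so tw(G) ≥ 2. Therefore the treewidth is 2.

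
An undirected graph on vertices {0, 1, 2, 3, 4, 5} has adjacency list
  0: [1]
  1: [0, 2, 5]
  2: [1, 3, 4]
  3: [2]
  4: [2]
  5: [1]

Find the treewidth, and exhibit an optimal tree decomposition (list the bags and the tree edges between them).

The largest bag has 2 vertices, giving width 1; this decomposition certifies tw(G) ≤ 1. Since G has at least one edge (e.g. 4–2), it is not an edgeless graph, so tw(G) ≥ 1. Hence tw(G) = 1 exactly.

Treewidth 1.
One such decomposition:
Bags: B1 = {2, 4}  B2 = {1, 2}  B3 = {0, 1}  B4 = {2, 3}  B5 = {1, 5}
Tree: B1–B2, B2–B3, B2–B4, B3–B5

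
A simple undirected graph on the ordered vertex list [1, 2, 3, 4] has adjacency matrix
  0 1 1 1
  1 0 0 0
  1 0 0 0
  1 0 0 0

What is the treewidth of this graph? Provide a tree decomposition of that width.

Treewidth 1.
One such decomposition:
Bags: B1 = {1, 4}  B2 = {1, 3}  B3 = {1, 2}
Tree: B1–B2, B1–B3

The largest bag has 2 vertices, giving width 1; this decomposition certifies tw(G) ≤ 1. Since G has at least one edge (e.g. 1–4), it is not an edgeless graph, so tw(G) ≥ 1. Therefore the treewidth is 1.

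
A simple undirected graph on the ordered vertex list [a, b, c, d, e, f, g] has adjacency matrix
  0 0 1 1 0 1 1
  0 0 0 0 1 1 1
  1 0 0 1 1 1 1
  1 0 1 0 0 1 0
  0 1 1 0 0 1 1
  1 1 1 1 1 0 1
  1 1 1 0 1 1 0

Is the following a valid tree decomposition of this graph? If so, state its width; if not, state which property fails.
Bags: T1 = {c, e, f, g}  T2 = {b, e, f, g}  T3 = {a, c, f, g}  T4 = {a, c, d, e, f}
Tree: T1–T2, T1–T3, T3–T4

A tree decomposition must satisfy three properties: every vertex lies in some bag; for every edge, both endpoints lie together in some bag; and for every vertex, the bags containing it form a connected subtree. Here bags containing vertex e are not connected in the tree, so the decomposition is invalid.

No — bags containing vertex e are not connected in the tree.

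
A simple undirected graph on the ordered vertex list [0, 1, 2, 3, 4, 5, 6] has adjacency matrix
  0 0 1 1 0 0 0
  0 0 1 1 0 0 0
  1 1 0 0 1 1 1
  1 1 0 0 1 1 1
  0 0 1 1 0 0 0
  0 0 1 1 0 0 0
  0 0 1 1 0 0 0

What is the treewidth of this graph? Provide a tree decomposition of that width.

Each bag holds 3 vertices, so the decomposition has width 2, which upper-bounds the treewidth. The edges 2–0–3–1–2 form a cycle, so G is not a tree and its treewidth is at least 2. Hence tw(G) = 2 exactly.

Treewidth 2.
Bags: B1 = {0, 2, 3}  B2 = {1, 2, 3}  B3 = {2, 3, 6}  B4 = {2, 3, 4}  B5 = {2, 3, 5}
Tree: B1–B2, B2–B3, B3–B4, B4–B5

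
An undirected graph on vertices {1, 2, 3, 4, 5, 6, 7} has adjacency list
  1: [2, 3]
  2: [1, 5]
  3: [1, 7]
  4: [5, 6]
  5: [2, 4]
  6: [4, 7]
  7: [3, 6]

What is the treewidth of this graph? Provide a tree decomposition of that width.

Every bag has size at most 3, so the width is 3 − 1 = 2 and tw(G) ≤ 2. The edges 6–4–5–2–1–3–7–6 form a cycle, so G is not a tree and its treewidth is at least 2. The upper and lower bounds meet at 2, so that is the treewidth.

Treewidth 2.
One optimal decomposition is:
Bags: B1 = {4, 5, 6}  B2 = {2, 5, 6}  B3 = {1, 2, 6}  B4 = {1, 3, 6}  B5 = {3, 6, 7}
Tree: B1–B2, B2–B3, B3–B4, B4–B5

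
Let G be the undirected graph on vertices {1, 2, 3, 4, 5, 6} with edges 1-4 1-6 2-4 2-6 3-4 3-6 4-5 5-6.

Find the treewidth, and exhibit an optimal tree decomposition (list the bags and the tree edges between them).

Each bag holds 3 vertices, so the decomposition has width 2, which upper-bounds the treewidth. For the lower bound, G contains the cycle 5–6–1–4–5, so G is not a forest; only forests have treewidth ≤ 1, hence tw(G) ≥ 2. Combining the bounds, tw(G) = 2.

Treewidth 2.
One optimal decomposition is:
Bags: B1 = {4, 5, 6}  B2 = {1, 4, 6}  B3 = {2, 4, 6}  B4 = {3, 4, 6}
Tree: B1–B2, B2–B3, B3–B4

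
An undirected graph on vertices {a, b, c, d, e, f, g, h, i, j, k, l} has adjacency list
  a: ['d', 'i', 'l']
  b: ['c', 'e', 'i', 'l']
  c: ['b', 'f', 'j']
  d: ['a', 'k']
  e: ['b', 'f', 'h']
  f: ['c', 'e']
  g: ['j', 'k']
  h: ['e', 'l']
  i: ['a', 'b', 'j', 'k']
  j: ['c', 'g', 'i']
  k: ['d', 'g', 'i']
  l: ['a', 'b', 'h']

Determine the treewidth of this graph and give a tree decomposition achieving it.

Treewidth 3.
One optimal decomposition is:
Bags: B1 = {e, f, h, l}  B2 = {b, e, f, l}  B3 = {b, c, f, l}  B4 = {a, b, c, l}  B5 = {a, b, c, i}  B6 = {a, c, i, j}  B7 = {a, d, i, j}  B8 = {d, i, j, k}  B9 = {d, g, j, k}
Tree: B1–B2, B2–B3, B3–B4, B4–B5, B5–B6, B6–B7, B7–B8, B8–B9

Every bag has size at most 4, so the width is 4 − 1 = 3 and tw(G) ≤ 3. For the lower bound: the 4 vertex sets {e,f,h}, {l}, {b}, {a,c,i,j} are disjoint, each induces a connected subgraph, and every pair is joined by at least one edge of G. Contracting each set to a single vertex therefore yields K_{4} as a minor, and since treewidth is minor-monotone, tw(G) ≥ tw(K_{4}) = 3. Therefore the treewidth is 3.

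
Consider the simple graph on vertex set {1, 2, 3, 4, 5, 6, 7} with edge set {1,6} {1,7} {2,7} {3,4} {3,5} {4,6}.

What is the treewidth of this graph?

1

A width-1 tree decomposition is:
Bags: B1 = {2, 7}  B2 = {1, 7}  B3 = {1, 6}  B4 = {4, 6}  B5 = {3, 4}  B6 = {3, 5}
Tree: B1–B2, B2–B3, B3–B4, B4–B5, B5–B6
Each bag holds 2 vertices, so the decomposition has width 1, which upper-bounds the treewidth. G has an edge, so its treewidth is at least 1. The upper and lower bounds meet at 1, so that is the treewidth.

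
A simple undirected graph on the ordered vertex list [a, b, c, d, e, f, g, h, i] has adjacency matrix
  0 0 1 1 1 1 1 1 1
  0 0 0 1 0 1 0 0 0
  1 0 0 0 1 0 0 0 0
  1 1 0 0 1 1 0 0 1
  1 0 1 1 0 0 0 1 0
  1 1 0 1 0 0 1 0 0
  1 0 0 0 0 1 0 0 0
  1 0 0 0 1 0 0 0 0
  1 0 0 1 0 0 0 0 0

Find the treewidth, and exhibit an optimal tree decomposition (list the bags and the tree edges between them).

Treewidth 2.
One optimal decomposition is:
Bags: B1 = {a, d, e}  B2 = {a, d, i}  B3 = {a, d, f}  B4 = {a, c, e}  B5 = {b, d, f}  B6 = {a, e, h}  B7 = {a, f, g}
Tree: B1–B2, B2–B3, B1–B4, B3–B5, B1–B6, B3–B7

The largest bag has 3 vertices, giving width 2; this decomposition certifies tw(G) ≤ 2. For the lower bound, the 3 vertices {a, d, e} are pairwise adjacent, and any tree decomposition puts a clique entirely inside one bag — forcing width ≥ 2. The upper and lower bounds meet at 2, so that is the treewidth.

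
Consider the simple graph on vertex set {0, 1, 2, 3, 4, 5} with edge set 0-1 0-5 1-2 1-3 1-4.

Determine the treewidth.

A width-1 tree decomposition is:
Bags: B1 = {1, 3}  B2 = {0, 1}  B3 = {1, 4}  B4 = {0, 5}  B5 = {1, 2}
Tree: B1–B2, B2–B3, B2–B4, B1–B5
Every bag has size at most 2, so the width is 2 − 1 = 1 and tw(G) ≤ 1. Any graph with an edge has treewidth ≥ 1, and G has the edge 3–1. Combining the bounds, tw(G) = 1.

1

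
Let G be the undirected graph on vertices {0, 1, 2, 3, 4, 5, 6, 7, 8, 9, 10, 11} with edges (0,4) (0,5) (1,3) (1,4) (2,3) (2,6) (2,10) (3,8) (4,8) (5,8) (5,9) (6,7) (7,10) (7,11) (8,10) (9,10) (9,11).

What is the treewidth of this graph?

A width-3 tree decomposition is:
Bags: B1 = {0, 1, 4, 5}  B2 = {1, 4, 5, 8}  B3 = {1, 3, 5, 8}  B4 = {3, 5, 8, 9}  B5 = {3, 8, 9, 10}  B6 = {2, 3, 9, 10}  B7 = {2, 9, 10, 11}  B8 = {2, 7, 10, 11}  B9 = {2, 6, 7, 11}
Tree: B1–B2, B2–B3, B3–B4, B4–B5, B5–B6, B6–B7, B7–B8, B8–B9
Each bag holds 4 vertices, so the decomposition has width 3, which upper-bounds the treewidth. For the lower bound: the 4 vertex sets {0,1,4}, {5}, {8}, {2,3,9,10} are disjoint, each induces a connected subgraph, and every pair is joined by at least one edge of G. Contracting each set to a single vertex therefore yields K_{4} as a minor, and since treewidth is minor-monotone, tw(G) ≥ tw(K_{4}) = 3. Therefore the treewidth is 3.

3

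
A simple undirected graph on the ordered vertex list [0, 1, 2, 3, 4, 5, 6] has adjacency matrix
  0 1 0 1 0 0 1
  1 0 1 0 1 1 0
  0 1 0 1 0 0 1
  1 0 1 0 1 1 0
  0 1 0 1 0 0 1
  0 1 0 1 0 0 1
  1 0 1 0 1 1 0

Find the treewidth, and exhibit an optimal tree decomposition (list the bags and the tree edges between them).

Treewidth 3.
One optimal decomposition is:
Bags: B1 = {1, 2, 3, 6}  B2 = {0, 1, 3, 6}  B3 = {1, 3, 4, 6}  B4 = {1, 3, 5, 6}
Tree: B1–B2, B2–B3, B3–B4

Every bag has size at most 4, so the width is 4 − 1 = 3 and tw(G) ≤ 3. For the lower bound: the 4 vertex sets {2,3}, {0,1}, {6}, {4} are disjoint, each induces a connected subgraph, and every pair is joined by at least one edge of G. Contracting each set to a single vertex therefore yields K_{4} as a minor, and since treewidth is minor-monotone, tw(G) ≥ tw(K_{4}) = 3. Combining the bounds, tw(G) = 3.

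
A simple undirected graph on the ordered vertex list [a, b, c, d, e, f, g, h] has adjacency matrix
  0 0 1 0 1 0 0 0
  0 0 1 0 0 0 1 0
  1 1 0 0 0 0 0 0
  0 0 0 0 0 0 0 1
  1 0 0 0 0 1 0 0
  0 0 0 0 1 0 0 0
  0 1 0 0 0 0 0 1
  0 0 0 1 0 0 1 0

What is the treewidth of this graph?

1

A width-1 tree decomposition is:
Bags: B1 = {d, h}  B2 = {g, h}  B3 = {b, g}  B4 = {b, c}  B5 = {a, c}  B6 = {a, e}  B7 = {e, f}
Tree: B1–B2, B2–B3, B3–B4, B4–B5, B5–B6, B6–B7
The largest bag has 2 vertices, giving width 1; this decomposition certifies tw(G) ≤ 1. Any graph with an edge has treewidth ≥ 1, and G has the edge d–h. The upper and lower bounds meet at 1, so that is the treewidth.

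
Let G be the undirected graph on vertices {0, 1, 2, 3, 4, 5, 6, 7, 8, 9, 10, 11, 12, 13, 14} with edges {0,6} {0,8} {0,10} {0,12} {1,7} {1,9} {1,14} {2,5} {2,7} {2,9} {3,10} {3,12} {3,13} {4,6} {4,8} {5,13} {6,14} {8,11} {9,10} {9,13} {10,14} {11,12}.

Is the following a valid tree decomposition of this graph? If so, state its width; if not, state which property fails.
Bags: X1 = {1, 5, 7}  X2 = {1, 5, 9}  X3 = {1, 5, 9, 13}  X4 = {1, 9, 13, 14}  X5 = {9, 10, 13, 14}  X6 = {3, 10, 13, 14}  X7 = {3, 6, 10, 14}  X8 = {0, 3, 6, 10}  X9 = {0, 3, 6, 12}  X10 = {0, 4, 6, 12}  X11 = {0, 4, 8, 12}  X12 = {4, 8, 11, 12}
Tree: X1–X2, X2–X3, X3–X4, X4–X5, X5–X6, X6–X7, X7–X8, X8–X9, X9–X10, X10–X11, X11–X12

A tree decomposition must satisfy three properties: every vertex lies in some bag; for every edge, both endpoints lie together in some bag; and for every vertex, the bags containing it form a connected subtree. Here vertex 2 appears in no bag, so the decomposition is invalid.

No — vertex 2 appears in no bag.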